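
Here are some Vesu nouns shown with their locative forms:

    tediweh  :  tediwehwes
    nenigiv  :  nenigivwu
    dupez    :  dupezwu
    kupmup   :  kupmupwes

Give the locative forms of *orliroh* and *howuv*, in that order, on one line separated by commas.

The pattern is voicing of the final consonant: -wes when the stem ends in a voiceless consonant (*tediweh*, *kupmup*); -wu when the stem ends in a voiced consonant (*nenigiv*, *dupez*).
*orliroh*: final consonant = /h/, voiceless → -wes → *orlirohwes*.
*howuv* — final consonant /v/ (voiced) → -wu → *howuvwu*.

orlirohwes, howuvwu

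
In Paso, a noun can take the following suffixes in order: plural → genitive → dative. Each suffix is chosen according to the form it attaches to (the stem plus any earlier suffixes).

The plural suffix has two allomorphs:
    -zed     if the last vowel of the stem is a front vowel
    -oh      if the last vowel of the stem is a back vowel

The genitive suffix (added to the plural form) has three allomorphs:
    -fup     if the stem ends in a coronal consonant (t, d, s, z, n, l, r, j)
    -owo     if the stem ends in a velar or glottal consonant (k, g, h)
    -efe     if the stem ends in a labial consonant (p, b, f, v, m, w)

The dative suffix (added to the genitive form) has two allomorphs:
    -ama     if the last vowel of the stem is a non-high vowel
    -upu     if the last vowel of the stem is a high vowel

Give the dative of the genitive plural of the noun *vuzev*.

Since the last vowel of *vuzev* is /e/ (a front vowel), it takes -zed, giving *vuzevzed*.
The plural form *vuzevzed* — final consonant /d/ (coronal) → -fup → *vuzevzedfup*.
The genitive form *vuzevzedfup*: last vowel = /u/, a high vowel → -upu → *vuzevzedfupupu*.

vuzevzedfupupu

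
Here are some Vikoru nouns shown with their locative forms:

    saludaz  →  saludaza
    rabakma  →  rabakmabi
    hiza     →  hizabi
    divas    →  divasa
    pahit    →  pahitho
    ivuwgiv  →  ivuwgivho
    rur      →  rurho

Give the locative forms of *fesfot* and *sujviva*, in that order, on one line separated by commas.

The pattern is sibilance of the final sound: -a when the stem ends in a sibilant (*saludaz*, *divas*); -ho when the stem ends in a non-sibilant consonant (*pahit*, *ivuwgiv*, *rur*); -bi when the stem ends in a vowel (*rabakma*, *hiza*).
The final sound of *fesfot* is /t/, which is a non-sibilant consonant, so the suffix is -ho, giving *fesfotho*.
*sujviva*: final sound = /a/, a vowel → -bi → *sujvivabi*.

fesfotho, sujvivabi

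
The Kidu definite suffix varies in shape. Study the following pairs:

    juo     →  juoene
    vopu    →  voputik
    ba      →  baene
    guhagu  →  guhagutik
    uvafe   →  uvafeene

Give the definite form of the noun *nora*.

noraene

The alternation tracks the last vowel of the stem — -tik when the last vowel of the stem is a high vowel (*vopu*, *guhagu*); -ene when the last vowel of the stem is a non-high vowel (*juo*, *ba*, *uvafe*).
Since the last vowel of *nora* is /a/ (a non-high vowel), it takes -ene, giving *noraene*.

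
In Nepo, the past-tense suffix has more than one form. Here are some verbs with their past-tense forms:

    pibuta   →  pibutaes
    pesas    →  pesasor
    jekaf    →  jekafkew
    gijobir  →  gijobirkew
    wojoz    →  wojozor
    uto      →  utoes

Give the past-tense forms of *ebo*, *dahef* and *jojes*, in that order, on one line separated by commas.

The suffix is conditioned by the final sound: -or when the stem ends in a sibilant (*pesas*, *wojoz*); -kew when the stem ends in a non-sibilant consonant (*jekaf*, *gijobir*); -es when the stem ends in a vowel (*pibuta*, *uto*).
Since the final sound of *ebo* is /o/ (a vowel), it takes -es, giving *eboes*.
*dahef*: final sound = /f/, a non-sibilant consonant → -kew → *dahefkew*.
*jojes*: final sound = /s/, a sibilant → -or → *jojesor*.

eboes, dahefkew, jojesor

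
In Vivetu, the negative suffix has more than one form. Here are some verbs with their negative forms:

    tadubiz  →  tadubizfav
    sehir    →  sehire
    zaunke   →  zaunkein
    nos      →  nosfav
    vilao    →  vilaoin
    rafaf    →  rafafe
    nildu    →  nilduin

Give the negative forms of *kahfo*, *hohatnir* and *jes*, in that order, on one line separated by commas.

The alternation tracks the final sound of the stem — -fav when the stem ends in a sibilant (*tadubiz*, *nos*); -e when the stem ends in a non-sibilant consonant (*sehir*, *rafaf*); -in when the stem ends in a vowel (*zaunke*, *vilao*, *nildu*).
Since the final sound of *kahfo* is /o/ (a vowel), it takes -in, giving *kahfoin*.
*hohatnir*: final sound = /r/, a non-sibilant consonant → -e → *hohatnire*.
Since the final sound of *jes* is /s/ (a sibilant), it takes -fav, giving *jesfav*.

kahfoin, hohatnire, jesfav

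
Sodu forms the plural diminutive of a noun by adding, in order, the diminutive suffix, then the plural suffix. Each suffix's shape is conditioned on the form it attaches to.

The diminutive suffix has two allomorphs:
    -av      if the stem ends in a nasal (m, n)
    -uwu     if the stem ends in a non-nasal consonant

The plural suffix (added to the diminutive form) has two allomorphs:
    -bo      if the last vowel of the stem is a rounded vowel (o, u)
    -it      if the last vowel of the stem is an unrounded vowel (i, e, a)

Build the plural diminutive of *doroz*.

*doroz*: final consonant = /z/, non-nasal → -uwu → *dorozuwu*.
The diminutive form *dorozuwu* — last vowel /u/ (a rounded vowel) → -bo → *dorozuwubo*.

dorozuwubo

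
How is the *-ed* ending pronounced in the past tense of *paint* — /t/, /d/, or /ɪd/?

The stem *paint* ends in /t/ or /d/.
The -ed suffix is realized as /ɪd/ after /t, d/; as /t/ after other voiceless consonants; and as /d/ after other voiced sounds.
So -ed on *paint* is pronounced /ɪd/.

/ɪd/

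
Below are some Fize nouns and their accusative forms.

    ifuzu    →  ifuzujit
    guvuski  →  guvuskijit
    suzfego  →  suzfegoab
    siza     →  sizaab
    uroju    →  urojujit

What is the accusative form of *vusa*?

vusaab

The suffix is conditioned by the last vowel: -jit when the last vowel of the stem is a high vowel (*ifuzu*, *guvuski*, *uroju*); -ab when the last vowel of the stem is a non-high vowel (*suzfego*, *siza*).
Since the last vowel of *vusa* is /a/ (a non-high vowel), it takes -ab, giving *vusaab*.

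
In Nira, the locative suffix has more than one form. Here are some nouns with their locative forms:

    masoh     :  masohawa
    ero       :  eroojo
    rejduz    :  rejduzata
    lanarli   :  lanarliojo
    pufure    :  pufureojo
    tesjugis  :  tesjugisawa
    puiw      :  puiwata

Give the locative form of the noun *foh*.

fohawa

The suffix is conditioned by the final sound: -awa when the stem ends in a voiceless consonant (*masoh*, *tesjugis*); -ata when the stem ends in a voiced consonant (*rejduz*, *puiw*); -ojo when the stem ends in a vowel (*ero*, *lanarli*, *pufure*).
Since the final sound of *foh* is /h/ (a voiceless consonant), it takes -awa, giving *fohawa*.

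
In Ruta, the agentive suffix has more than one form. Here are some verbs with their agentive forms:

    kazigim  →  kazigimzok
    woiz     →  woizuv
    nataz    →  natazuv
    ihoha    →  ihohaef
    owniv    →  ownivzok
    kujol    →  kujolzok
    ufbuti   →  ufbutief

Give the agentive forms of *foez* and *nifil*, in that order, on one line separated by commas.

foezuv, nifilzok

Looking at the final sound of each stem: -uv when the stem ends in a sibilant (*woiz*, *nataz*); -zok when the stem ends in a non-sibilant consonant (*kazigim*, *owniv*, *kujol*); -ef when the stem ends in a vowel (*ihoha*, *ufbuti*).
*foez*: final sound = /z/, a sibilant → -uv → *foezuv*.
*nifil* — final sound /l/ (a non-sibilant consonant) → -zok → *nifilzok*.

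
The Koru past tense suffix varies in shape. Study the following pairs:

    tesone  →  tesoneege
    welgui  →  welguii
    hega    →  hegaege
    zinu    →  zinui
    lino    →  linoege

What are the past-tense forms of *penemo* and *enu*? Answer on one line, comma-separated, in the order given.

The alternation tracks the last vowel of the stem — -i when the last vowel of the stem is a high vowel (*welgui*, *zinu*); -ege when the last vowel of the stem is a non-high vowel (*tesone*, *hega*, *lino*).
*penemo* — last vowel /o/ (a non-high vowel) → -ege → *penemoege*.
*enu*: last vowel = /u/, a high vowel → -i → *enui*.

penemoege, enui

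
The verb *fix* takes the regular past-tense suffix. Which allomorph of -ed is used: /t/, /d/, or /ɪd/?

The stem *fix* ends in a voiceless consonant other than /t/.
The -ed suffix is realized as /ɪd/ after /t, d/; as /t/ after other voiceless consonants; and as /d/ after other voiced sounds.
So -ed on *fix* is pronounced /t/.

/t/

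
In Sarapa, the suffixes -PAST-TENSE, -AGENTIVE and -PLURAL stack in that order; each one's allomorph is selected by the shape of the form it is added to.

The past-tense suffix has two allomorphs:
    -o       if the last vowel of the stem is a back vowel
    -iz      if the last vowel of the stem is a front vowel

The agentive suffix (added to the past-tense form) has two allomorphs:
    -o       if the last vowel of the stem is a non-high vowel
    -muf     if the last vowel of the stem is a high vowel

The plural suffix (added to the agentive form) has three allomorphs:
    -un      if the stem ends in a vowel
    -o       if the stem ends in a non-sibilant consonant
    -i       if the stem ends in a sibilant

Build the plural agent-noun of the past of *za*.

The last vowel of *za* is /a/, which is a back vowel, so the past-tense suffix is -o, giving *zao*.
The past-tense form *zao*: last vowel = /o/, a non-high vowel → -o → *zaoo*.
The agentive form *zaoo* — final sound /o/ (a vowel) → -un → *zaooun*.

zaooun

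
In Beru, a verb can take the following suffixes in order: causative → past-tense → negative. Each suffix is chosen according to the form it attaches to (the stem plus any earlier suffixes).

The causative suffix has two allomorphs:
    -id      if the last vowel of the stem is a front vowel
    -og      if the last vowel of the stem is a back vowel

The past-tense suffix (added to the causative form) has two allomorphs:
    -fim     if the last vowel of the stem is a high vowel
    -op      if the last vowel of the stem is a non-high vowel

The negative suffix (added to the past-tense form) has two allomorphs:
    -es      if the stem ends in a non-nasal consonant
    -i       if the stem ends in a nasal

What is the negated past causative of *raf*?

*raf*: last vowel = /a/, a back vowel → -og → *rafog*.
The causative form *rafog*: last vowel = /o/, a non-high vowel → -op → *rafogop*.
The final consonant of the past-tense form *rafogop* is /p/, which is non-nasal, so the negative suffix is -es, giving *rafogopes*.

rafogopes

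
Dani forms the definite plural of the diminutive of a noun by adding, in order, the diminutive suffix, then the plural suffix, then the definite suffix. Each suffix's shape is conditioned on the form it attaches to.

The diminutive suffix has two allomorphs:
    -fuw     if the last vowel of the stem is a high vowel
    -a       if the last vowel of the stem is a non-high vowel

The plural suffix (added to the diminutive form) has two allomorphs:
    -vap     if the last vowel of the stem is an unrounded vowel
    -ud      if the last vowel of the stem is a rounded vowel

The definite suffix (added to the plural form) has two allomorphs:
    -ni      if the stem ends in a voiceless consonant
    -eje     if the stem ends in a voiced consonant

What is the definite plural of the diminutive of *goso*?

*goso* — last vowel /o/ (a non-high vowel) → -a → *gosoa*.
Since the last vowel of the diminutive form *gosoa* is /a/ (an unrounded vowel), it takes -vap, giving *gosoavap*.
The final consonant of the plural form *gosoavap* is /p/, which is voiceless, so the definite suffix is -ni, giving *gosoavapni*.

gosoavapni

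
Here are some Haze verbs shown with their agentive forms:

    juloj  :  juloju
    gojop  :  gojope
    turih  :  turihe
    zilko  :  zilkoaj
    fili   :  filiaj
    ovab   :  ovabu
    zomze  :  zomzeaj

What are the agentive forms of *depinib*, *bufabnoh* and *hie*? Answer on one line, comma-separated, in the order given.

depinibu, bufabnohe, hieaj

The suffix is conditioned by the final sound: -e when the stem ends in a voiceless consonant (*gojop*, *turih*); -u when the stem ends in a voiced consonant (*juloj*, *ovab*); -aj when the stem ends in a vowel (*zilko*, *fili*, *zomze*).
*depinib* — final sound /b/ (a voiced consonant) → -u → *depinibu*.
*bufabnoh*: final sound = /h/, a voiceless consonant → -e → *bufabnohe*.
The final sound of *hie* is /e/, which is a vowel, so the suffix is -aj, giving *hieaj*.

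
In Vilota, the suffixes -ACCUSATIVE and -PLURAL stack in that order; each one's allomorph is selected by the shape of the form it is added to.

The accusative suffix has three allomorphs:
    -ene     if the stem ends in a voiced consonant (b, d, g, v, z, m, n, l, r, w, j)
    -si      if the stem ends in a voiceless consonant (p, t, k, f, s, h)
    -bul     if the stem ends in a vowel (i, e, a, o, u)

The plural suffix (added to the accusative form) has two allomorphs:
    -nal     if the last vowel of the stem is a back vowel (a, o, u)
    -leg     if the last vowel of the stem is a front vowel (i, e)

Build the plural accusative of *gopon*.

goponeneleg

*gopon* — final sound /n/ (a voiced consonant) → -ene → *goponene*.
Since the last vowel of the accusative form *goponene* is /e/ (a front vowel), it takes -leg, giving *goponeneleg*.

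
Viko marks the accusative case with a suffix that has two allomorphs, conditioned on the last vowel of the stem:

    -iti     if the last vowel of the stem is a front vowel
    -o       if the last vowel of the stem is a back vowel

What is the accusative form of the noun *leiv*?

The last vowel of *leiv* is /i/, which is a front vowel, so the suffix is -iti, giving *leiviti*.

leiviti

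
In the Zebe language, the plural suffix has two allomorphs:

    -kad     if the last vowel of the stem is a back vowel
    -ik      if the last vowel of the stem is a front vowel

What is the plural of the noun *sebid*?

sebidik

The last vowel of *sebid* is /i/, which is a front vowel, so the suffix is -ik, giving *sebidik*.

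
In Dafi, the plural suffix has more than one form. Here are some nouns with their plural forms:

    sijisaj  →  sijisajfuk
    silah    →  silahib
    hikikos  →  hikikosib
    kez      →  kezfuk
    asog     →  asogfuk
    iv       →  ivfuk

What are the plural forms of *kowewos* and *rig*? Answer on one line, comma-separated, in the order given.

kowewosib, rigfuk

The suffix is conditioned by the final consonant: -ib when the stem ends in a voiceless consonant (*silah*, *hikikos*); -fuk when the stem ends in a voiced consonant (*sijisaj*, *kez*, *asog*, *iv*).
The final consonant of *kowewos* is /s/, which is voiceless, so the suffix is -ib, giving *kowewosib*.
*rig* — final consonant /g/ (voiced) → -fuk → *rigfuk*.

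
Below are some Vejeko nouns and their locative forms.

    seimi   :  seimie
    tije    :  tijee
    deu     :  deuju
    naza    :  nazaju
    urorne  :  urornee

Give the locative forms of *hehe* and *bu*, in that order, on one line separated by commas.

Looking at the last vowel of each stem: -e when the last vowel of the stem is a front vowel (*seimi*, *tije*, *urorne*); -ju when the last vowel of the stem is a back vowel (*deu*, *naza*).
The last vowel of *hehe* is /e/, which is a front vowel, so the suffix is -e, giving *hehee*.
*bu* — last vowel /u/ (a back vowel) → -ju → *buju*.

hehee, buju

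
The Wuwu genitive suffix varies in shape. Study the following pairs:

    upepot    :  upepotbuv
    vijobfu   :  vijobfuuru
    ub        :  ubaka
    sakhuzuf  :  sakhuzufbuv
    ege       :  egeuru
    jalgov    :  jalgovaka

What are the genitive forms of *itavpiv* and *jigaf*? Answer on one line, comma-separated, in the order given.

itavpivaka, jigafbuv

The suffix is conditioned by the final sound: -buv when the stem ends in a voiceless consonant (*upepot*, *sakhuzuf*); -aka when the stem ends in a voiced consonant (*ub*, *jalgov*); -uru when the stem ends in a vowel (*vijobfu*, *ege*).
Since the final sound of *itavpiv* is /v/ (a voiced consonant), it takes -aka, giving *itavpivaka*.
*jigaf*: final sound = /f/, a voiceless consonant → -buv → *jigafbuv*.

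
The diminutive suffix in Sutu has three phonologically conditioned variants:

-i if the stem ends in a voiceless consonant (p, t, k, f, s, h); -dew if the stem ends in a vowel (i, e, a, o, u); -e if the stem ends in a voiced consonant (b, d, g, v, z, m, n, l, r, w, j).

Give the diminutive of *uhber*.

*uhber* — final sound /r/ (a voiced consonant) → -e → *uhbere*.

uhbere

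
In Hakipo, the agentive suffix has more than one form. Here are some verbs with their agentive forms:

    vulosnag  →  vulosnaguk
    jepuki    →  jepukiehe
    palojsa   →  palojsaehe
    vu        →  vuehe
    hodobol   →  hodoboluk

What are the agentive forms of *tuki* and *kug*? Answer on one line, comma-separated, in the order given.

tukiehe, kuguk

The pattern is consonant vs. vowel: -uk when the stem ends in a consonant (*vulosnag*, *hodobol*); -ehe when the stem ends in a vowel (*jepuki*, *palojsa*, *vu*).
The final sound of *tuki* is /i/, which is a vowel, so the suffix is -ehe, giving *tukiehe*.
*kug* — final sound /g/ (a consonant) → -uk → *kuguk*.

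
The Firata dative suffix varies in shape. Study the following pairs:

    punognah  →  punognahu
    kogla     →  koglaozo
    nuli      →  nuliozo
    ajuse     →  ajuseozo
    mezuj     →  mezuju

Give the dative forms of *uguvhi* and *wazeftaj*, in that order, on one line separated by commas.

uguvhiozo, wazeftaju

The pattern is consonant vs. vowel: -u when the stem ends in a consonant (*punognah*, *mezuj*); -ozo when the stem ends in a vowel (*kogla*, *nuli*, *ajuse*).
The final sound of *uguvhi* is /i/, which is a vowel, so the suffix is -ozo, giving *uguvhiozo*.
Since the final sound of *wazeftaj* is /j/ (a consonant), it takes -u, giving *wazeftaju*.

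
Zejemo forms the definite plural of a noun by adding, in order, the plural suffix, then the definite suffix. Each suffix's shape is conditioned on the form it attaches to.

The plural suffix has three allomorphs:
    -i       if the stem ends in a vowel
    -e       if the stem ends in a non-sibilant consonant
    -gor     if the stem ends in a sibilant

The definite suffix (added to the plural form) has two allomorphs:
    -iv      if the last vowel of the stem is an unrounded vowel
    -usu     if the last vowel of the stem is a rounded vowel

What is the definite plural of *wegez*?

wegezgorusu

Since the final sound of *wegez* is /z/ (a sibilant), it takes -gor, giving *wegezgor*.
The plural form *wegezgor*: last vowel = /o/, a rounded vowel → -usu → *wegezgorusu*.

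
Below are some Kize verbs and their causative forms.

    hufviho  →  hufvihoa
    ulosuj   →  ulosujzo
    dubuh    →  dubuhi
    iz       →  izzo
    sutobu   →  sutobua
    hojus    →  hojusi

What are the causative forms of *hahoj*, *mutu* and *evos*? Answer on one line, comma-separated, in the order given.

Looking at the final sound of each stem: -i when the stem ends in a voiceless consonant (*dubuh*, *hojus*); -zo when the stem ends in a voiced consonant (*ulosuj*, *iz*); -a when the stem ends in a vowel (*hufviho*, *sutobu*).
The final sound of *hahoj* is /j/, which is a voiced consonant, so the suffix is -zo, giving *hahojzo*.
*mutu*: final sound = /u/, a vowel → -a → *mutua*.
*evos* — final sound /s/ (a voiceless consonant) → -i → *evosi*.

hahojzo, mutua, evosi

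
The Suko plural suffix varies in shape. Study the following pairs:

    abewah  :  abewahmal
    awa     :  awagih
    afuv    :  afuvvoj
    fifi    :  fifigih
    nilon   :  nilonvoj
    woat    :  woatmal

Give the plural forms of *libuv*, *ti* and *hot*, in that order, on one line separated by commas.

Looking at the final sound of each stem: -mal when the stem ends in a voiceless consonant (*abewah*, *woat*); -voj when the stem ends in a voiced consonant (*afuv*, *nilon*); -gih when the stem ends in a vowel (*awa*, *fifi*).
Since the final sound of *libuv* is /v/ (a voiced consonant), it takes -voj, giving *libuvvoj*.
*ti* — final sound /i/ (a vowel) → -gih → *tigih*.
*hot* — final sound /t/ (a voiceless consonant) → -mal → *hotmal*.

libuvvoj, tigih, hotmal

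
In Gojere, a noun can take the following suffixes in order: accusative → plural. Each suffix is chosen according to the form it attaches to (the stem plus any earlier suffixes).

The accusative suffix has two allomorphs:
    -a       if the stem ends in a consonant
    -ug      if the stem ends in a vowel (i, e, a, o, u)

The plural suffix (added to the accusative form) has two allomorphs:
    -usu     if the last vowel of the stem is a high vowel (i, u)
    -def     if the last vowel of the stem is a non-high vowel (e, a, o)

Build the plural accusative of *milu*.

miluugusu

The final sound of *milu* is /u/, which is a vowel, so the accusative suffix is -ug, giving *miluug*.
The accusative form *miluug*: last vowel = /u/, a high vowel → -usu → *miluugusu*.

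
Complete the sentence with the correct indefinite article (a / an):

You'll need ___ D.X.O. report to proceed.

The indefinite article is chosen by the initial *sound* of the following word, not its spelling.
The initialism *D.X.O.* is read letter by letter; the first letter, D, is pronounced /diː/, which begins with a consonant sound.
So the article is *a*: You'll need a D.X.O. report to proceed.

a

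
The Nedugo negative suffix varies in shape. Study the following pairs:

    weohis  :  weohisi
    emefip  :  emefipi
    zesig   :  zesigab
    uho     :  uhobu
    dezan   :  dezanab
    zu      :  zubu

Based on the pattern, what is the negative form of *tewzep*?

The pattern is voicing of the final sound: -i when the stem ends in a voiceless consonant (*weohis*, *emefip*); -ab when the stem ends in a voiced consonant (*zesig*, *dezan*); -bu when the stem ends in a vowel (*uho*, *zu*).
*tewzep* — final sound /p/ (a voiceless consonant) → -i → *tewzepi*.

tewzepi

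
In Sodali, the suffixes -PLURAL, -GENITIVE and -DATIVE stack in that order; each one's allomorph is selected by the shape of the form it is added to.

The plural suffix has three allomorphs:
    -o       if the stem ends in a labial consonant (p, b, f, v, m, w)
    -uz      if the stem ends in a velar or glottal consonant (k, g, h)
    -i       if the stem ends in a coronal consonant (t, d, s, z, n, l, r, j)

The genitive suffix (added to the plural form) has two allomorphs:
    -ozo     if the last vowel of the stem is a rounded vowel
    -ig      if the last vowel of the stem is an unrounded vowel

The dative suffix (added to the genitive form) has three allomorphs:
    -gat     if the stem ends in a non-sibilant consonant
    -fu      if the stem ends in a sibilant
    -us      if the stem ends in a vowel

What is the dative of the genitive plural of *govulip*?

govulipoozous

Since the final consonant of *govulip* is /p/ (labial), it takes -o, giving *govulipo*.
The plural form *govulipo*: last vowel = /o/, a rounded vowel → -ozo → *govulipoozo*.
The genitive form *govulipoozo*: final sound = /o/, a vowel → -us → *govulipoozous*.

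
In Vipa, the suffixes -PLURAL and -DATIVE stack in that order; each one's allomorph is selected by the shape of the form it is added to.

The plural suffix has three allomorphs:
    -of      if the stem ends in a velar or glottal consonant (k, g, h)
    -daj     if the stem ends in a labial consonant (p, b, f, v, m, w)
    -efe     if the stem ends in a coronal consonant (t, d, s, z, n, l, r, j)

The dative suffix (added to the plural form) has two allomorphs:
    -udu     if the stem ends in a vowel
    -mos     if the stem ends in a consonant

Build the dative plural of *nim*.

nimdajmos

*nim*: final consonant = /m/, labial → -daj → *nimdaj*.
The plural form *nimdaj*: final sound = /j/, a consonant → -mos → *nimdajmos*.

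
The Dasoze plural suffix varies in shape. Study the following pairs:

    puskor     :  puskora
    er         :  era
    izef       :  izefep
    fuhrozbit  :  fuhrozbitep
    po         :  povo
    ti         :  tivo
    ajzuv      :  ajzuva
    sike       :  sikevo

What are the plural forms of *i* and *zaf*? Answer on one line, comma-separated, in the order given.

The suffix is conditioned by the final sound: -ep when the stem ends in a voiceless consonant (*izef*, *fuhrozbit*); -a when the stem ends in a voiced consonant (*puskor*, *er*, *ajzuv*); -vo when the stem ends in a vowel (*po*, *ti*, *sike*).
*i*: final sound = /i/, a vowel → -vo → *ivo*.
The final sound of *zaf* is /f/, which is a voiceless consonant, so the suffix is -ep, giving *zafep*.

ivo, zafep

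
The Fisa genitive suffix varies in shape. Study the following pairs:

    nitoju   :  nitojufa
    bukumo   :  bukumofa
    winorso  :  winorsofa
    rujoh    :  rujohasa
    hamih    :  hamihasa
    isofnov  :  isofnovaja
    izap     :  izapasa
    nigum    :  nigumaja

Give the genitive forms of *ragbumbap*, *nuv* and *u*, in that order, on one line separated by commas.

The alternation tracks the final sound of the stem — -asa when the stem ends in a voiceless consonant (*rujoh*, *hamih*, *izap*); -aja when the stem ends in a voiced consonant (*isofnov*, *nigum*); -fa when the stem ends in a vowel (*nitoju*, *bukumo*, *winorso*).
*ragbumbap* — final sound /p/ (a voiceless consonant) → -asa → *ragbumbapasa*.
The final sound of *nuv* is /v/, which is a voiced consonant, so the suffix is -aja, giving *nuvaja*.
The final sound of *u* is /u/, which is a vowel, so the suffix is -fa, giving *ufa*.

ragbumbapasa, nuvaja, ufa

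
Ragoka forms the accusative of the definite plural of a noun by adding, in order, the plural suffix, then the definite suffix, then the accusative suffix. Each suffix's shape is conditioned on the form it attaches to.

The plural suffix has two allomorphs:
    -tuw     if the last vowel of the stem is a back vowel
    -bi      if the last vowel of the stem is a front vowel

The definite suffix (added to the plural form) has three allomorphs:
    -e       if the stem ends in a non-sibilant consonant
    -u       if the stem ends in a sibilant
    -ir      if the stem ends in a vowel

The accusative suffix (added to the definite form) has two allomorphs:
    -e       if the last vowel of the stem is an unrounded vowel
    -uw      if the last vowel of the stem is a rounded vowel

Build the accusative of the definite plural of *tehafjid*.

*tehafjid* — last vowel /i/ (a front vowel) → -bi → *tehafjidbi*.
The final sound of the plural form *tehafjidbi* is /i/, which is a vowel, so the definite suffix is -ir, giving *tehafjidbiir*.
The last vowel of the definite form *tehafjidbiir* is /i/, which is an unrounded vowel, so the accusative suffix is -e, giving *tehafjidbiire*.

tehafjidbiire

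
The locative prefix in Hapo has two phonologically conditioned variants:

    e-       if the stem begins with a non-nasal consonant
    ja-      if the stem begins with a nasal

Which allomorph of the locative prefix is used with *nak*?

ja-

Since the first consonant of *nak* is /n/ (a nasal), it takes ja-.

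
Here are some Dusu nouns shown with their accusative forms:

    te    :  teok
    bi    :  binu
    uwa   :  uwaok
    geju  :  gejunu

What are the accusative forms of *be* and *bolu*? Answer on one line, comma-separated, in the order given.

The suffix is conditioned by the last vowel: -nu when the last vowel of the stem is a high vowel (*bi*, *geju*); -ok when the last vowel of the stem is a non-high vowel (*te*, *uwa*).
The last vowel of *be* is /e/, which is a non-high vowel, so the suffix is -ok, giving *beok*.
Since the last vowel of *bolu* is /u/ (a high vowel), it takes -nu, giving *bolunu*.

beok, bolunu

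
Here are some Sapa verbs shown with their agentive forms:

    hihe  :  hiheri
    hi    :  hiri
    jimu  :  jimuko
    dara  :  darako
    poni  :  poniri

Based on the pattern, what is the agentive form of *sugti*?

The suffix is conditioned by the last vowel: -ri when the last vowel of the stem is a front vowel (*hihe*, *hi*, *poni*); -ko when the last vowel of the stem is a back vowel (*jimu*, *dara*).
The last vowel of *sugti* is /i/, which is a front vowel, so the suffix is -ri, giving *sugtiri*.

sugtiri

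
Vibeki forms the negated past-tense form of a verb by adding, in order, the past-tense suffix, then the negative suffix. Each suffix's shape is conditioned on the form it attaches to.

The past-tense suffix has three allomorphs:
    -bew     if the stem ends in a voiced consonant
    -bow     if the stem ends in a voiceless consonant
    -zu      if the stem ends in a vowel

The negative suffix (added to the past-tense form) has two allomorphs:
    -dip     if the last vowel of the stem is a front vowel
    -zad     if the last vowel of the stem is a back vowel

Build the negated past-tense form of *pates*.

patesbowzad

*pates*: final sound = /s/, a voiceless consonant → -bow → *patesbow*.
The last vowel of the past-tense form *patesbow* is /o/, which is a back vowel, so the negative suffix is -zad, giving *patesbowzad*.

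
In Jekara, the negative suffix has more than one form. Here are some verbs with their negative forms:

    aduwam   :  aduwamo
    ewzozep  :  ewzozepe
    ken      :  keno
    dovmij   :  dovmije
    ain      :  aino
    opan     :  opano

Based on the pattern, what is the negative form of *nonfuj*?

nonfuje

The alternation tracks the final consonant of the stem — -o when the stem ends in a nasal (*aduwam*, *ken*, *ain*, *opan*); -e when the stem ends in a non-nasal consonant (*ewzozep*, *dovmij*).
The final consonant of *nonfuj* is /j/, which is non-nasal, so the suffix is -e, giving *nonfuje*.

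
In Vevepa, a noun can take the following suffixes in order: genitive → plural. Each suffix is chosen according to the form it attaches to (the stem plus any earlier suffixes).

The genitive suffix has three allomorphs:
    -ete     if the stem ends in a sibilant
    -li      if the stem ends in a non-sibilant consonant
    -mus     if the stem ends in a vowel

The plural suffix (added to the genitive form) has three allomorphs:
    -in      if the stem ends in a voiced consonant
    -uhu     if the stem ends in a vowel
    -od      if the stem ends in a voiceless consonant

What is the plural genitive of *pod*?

podliuhu

*pod*: final sound = /d/, a non-sibilant consonant → -li → *podli*.
The genitive form *podli* — final sound /i/ (a vowel) → -uhu → *podliuhu*.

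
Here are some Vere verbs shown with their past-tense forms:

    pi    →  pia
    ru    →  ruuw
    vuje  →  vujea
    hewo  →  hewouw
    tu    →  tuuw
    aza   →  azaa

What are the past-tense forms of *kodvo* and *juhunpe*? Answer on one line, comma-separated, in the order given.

kodvouw, juhunpea

Looking at the last vowel of each stem: -uw when the last vowel of the stem is a rounded vowel (*ru*, *hewo*, *tu*); -a when the last vowel of the stem is an unrounded vowel (*pi*, *vuje*, *aza*).
*kodvo* — last vowel /o/ (a rounded vowel) → -uw → *kodvouw*.
*juhunpe* — last vowel /e/ (an unrounded vowel) → -a → *juhunpea*.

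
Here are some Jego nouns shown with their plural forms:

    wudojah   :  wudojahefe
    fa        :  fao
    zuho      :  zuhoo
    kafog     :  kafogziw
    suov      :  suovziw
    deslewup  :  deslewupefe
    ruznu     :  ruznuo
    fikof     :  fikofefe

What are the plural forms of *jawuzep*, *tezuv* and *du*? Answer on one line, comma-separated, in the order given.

The alternation tracks the final sound of the stem — -efe when the stem ends in a voiceless consonant (*wudojah*, *deslewup*, *fikof*); -ziw when the stem ends in a voiced consonant (*kafog*, *suov*); -o when the stem ends in a vowel (*fa*, *zuho*, *ruznu*).
Since the final sound of *jawuzep* is /p/ (a voiceless consonant), it takes -efe, giving *jawuzepefe*.
*tezuv*: final sound = /v/, a voiced consonant → -ziw → *tezuvziw*.
Since the final sound of *du* is /u/ (a vowel), it takes -o, giving *duo*.

jawuzepefe, tezuvziw, duo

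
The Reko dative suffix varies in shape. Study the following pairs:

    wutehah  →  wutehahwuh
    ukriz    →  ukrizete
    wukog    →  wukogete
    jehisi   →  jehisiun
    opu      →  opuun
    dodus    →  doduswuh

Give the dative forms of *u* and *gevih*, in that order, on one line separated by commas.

The suffix is conditioned by the final sound: -wuh when the stem ends in a voiceless consonant (*wutehah*, *dodus*); -ete when the stem ends in a voiced consonant (*ukriz*, *wukog*); -un when the stem ends in a vowel (*jehisi*, *opu*).
*u*: final sound = /u/, a vowel → -un → *uun*.
Since the final sound of *gevih* is /h/ (a voiceless consonant), it takes -wuh, giving *gevihwuh*.

uun, gevihwuh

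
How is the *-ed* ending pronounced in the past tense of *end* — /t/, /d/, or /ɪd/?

/ɪd/

The stem *end* ends in /t/ or /d/.
The -ed suffix is realized as /ɪd/ after /t, d/; as /t/ after other voiceless consonants; and as /d/ after other voiced sounds.
So -ed on *end* is pronounced /ɪd/.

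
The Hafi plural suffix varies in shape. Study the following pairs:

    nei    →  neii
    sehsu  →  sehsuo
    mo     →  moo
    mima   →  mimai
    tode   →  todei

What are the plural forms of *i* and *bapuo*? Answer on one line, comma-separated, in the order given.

ii, bapuoo

The pattern is rounding harmony: -o when the last vowel of the stem is a rounded vowel (*sehsu*, *mo*); -i when the last vowel of the stem is an unrounded vowel (*nei*, *mima*, *tode*).
The last vowel of *i* is /i/, which is an unrounded vowel, so the suffix is -i, giving *ii*.
Since the last vowel of *bapuo* is /o/ (a rounded vowel), it takes -o, giving *bapuoo*.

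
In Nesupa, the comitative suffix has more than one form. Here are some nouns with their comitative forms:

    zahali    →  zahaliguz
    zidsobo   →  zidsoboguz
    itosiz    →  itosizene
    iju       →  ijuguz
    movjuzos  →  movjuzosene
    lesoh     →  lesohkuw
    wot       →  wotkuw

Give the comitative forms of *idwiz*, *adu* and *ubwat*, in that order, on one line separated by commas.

idwizene, aduguz, ubwatkuw

The pattern is sibilance of the final sound: -ene when the stem ends in a sibilant (*itosiz*, *movjuzos*); -kuw when the stem ends in a non-sibilant consonant (*lesoh*, *wot*); -guz when the stem ends in a vowel (*zahali*, *zidsobo*, *iju*).
The final sound of *idwiz* is /z/, which is a sibilant, so the suffix is -ene, giving *idwizene*.
The final sound of *adu* is /u/, which is a vowel, so the suffix is -guz, giving *aduguz*.
The final sound of *ubwat* is /t/, which is a non-sibilant consonant, so the suffix is -kuw, giving *ubwatkuw*.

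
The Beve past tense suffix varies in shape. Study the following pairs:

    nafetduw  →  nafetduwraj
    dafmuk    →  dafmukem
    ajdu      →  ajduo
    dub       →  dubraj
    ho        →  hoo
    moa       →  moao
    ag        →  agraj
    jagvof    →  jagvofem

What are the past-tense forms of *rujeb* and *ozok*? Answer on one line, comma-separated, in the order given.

rujebraj, ozokem

The alternation tracks the final sound of the stem — -em when the stem ends in a voiceless consonant (*dafmuk*, *jagvof*); -raj when the stem ends in a voiced consonant (*nafetduw*, *dub*, *ag*); -o when the stem ends in a vowel (*ajdu*, *ho*, *moa*).
The final sound of *rujeb* is /b/, which is a voiced consonant, so the suffix is -raj, giving *rujebraj*.
*ozok*: final sound = /k/, a voiceless consonant → -em → *ozokem*.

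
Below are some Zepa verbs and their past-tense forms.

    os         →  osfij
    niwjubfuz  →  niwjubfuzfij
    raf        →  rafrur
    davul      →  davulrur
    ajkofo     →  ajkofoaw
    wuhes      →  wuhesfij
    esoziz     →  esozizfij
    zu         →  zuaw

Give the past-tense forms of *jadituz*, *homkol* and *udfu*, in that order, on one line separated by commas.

jadituzfij, homkolrur, udfuaw

Looking at the final sound of each stem: -fij when the stem ends in a sibilant (*os*, *niwjubfuz*, *wuhes*, *esoziz*); -rur when the stem ends in a non-sibilant consonant (*raf*, *davul*); -aw when the stem ends in a vowel (*ajkofo*, *zu*).
Since the final sound of *jadituz* is /z/ (a sibilant), it takes -fij, giving *jadituzfij*.
*homkol*: final sound = /l/, a non-sibilant consonant → -rur → *homkolrur*.
*udfu* — final sound /u/ (a vowel) → -aw → *udfuaw*.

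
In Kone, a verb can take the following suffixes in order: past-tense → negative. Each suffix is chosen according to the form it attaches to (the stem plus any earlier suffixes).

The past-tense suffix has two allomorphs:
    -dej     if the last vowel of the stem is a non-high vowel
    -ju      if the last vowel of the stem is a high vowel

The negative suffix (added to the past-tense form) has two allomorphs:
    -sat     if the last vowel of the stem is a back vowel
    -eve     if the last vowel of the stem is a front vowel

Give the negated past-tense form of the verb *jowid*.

jowidjusat

The last vowel of *jowid* is /i/, which is a high vowel, so the past-tense suffix is -ju, giving *jowidju*.
The past-tense form *jowidju* — last vowel /u/ (a back vowel) → -sat → *jowidjusat*.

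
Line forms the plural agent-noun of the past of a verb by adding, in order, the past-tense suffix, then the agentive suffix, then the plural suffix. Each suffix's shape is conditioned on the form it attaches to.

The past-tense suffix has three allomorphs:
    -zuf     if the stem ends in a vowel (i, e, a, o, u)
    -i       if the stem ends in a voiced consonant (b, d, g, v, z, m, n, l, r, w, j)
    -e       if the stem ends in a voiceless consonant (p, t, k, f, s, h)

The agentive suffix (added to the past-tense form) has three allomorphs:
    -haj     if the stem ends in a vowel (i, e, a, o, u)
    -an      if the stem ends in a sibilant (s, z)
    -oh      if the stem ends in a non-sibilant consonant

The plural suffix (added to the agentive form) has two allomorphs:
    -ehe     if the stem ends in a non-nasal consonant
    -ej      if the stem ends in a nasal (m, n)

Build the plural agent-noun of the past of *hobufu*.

*hobufu*: final sound = /u/, a vowel → -zuf → *hobufuzuf*.
The past-tense form *hobufuzuf* — final sound /f/ (a non-sibilant consonant) → -oh → *hobufuzufoh*.
Since the final consonant of the agentive form *hobufuzufoh* is /h/ (non-nasal), it takes -ehe, giving *hobufuzufohehe*.

hobufuzufohehe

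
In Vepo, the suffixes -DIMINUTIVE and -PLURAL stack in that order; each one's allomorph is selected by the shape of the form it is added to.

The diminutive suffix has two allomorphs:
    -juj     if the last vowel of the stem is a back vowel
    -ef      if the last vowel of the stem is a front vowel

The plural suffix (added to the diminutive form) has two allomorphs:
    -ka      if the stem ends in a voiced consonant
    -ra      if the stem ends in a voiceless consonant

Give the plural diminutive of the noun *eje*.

ejeefra

*eje*: last vowel = /e/, a front vowel → -ef → *ejeef*.
The diminutive form *ejeef*: final consonant = /f/, voiceless → -ra → *ejeefra*.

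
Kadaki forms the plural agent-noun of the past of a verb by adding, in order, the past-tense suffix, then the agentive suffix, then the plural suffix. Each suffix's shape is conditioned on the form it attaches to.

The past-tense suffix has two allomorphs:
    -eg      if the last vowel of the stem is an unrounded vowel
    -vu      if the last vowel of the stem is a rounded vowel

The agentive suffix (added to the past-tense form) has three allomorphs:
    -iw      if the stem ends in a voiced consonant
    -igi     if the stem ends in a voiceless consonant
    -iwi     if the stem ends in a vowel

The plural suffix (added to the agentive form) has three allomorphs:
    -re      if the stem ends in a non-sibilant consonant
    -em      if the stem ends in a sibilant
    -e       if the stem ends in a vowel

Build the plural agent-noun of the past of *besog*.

besogvuiwie

*besog*: last vowel = /o/, a rounded vowel → -vu → *besogvu*.
The past-tense form *besogvu* — final sound /u/ (a vowel) → -iwi → *besogvuiwi*.
The agentive form *besogvuiwi* — final sound /i/ (a vowel) → -e → *besogvuiwie*.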